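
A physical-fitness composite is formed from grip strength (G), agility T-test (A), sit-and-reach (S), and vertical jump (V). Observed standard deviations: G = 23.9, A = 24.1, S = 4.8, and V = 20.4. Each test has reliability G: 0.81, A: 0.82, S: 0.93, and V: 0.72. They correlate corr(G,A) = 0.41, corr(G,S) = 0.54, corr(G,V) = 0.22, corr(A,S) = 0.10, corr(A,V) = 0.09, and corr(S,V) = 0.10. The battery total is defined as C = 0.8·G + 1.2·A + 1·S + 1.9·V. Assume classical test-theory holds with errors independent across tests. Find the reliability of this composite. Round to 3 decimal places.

0.834

Var(C) = 0.8²·23.9² + 1.2²·24.1² + 4.8² + 1.9²·20.4² + 2·[0.96·23.9·24.1·0.41 + 0.8·23.9·4.8·0.54 + 1.52·23.9·20.4·0.22 + 1.2·24.1·4.8·0.10 + 2.28·24.1·20.4·0.09 + 1.9·4.8·20.4·0.10] = 2727.32 + 1145.36 = 3872.68.
Under uncorrelated errors the observed covariances equal the true-score covariances, so only the own-variance terms attenuate.
True-score variance = [0.8²·23.9²·0.81 + 1.2²·24.1²·0.82 + 4.8²·0.93 + 1.9²·20.4²·0.72] + 1145.36 = 2085.05 + 1145.36 = 3230.41.
Reliability = 3230.41 / 3872.68 = 0.834.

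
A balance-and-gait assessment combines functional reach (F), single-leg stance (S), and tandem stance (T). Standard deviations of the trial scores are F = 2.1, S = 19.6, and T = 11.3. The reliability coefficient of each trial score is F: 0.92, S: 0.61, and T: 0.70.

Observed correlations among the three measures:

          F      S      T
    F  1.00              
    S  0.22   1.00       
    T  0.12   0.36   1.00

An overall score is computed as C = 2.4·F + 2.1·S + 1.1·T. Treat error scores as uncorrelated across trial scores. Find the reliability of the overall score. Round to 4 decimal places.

0.6981

Var(C) = 2.4²·2.1² + 2.1²·19.6² + 1.1²·11.3² + 2·[5.04·2.1·19.6·0.22 + 2.64·2.1·11.3·0.12 + 2.31·19.6·11.3·0.36] = 1874.05 + 474.677 = 2348.73.
Because errors are independent across components, Cov(Tᵢ,Tⱼ) = Cov(Xᵢ,Xⱼ); the off-diagonal part of the true-score variance is the same as above.
True-score variance = [2.4²·2.1²·0.92 + 2.1²·19.6²·0.61 + 1.1²·11.3²·0.70] + 474.677 = 1164.95 + 474.677 = 1639.63.
Reliability = 1639.63 / 2348.73 = 0.6981.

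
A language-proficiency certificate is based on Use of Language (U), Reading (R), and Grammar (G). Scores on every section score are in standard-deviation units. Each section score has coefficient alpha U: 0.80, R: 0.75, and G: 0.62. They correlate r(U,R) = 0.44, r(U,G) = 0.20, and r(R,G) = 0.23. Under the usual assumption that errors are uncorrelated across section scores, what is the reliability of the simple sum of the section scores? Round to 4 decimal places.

0.8249

Var(U+R+G) = 3 + 2·[0.44 + 0.20 + 0.23] = 3 + 1.74 = 4.74.
Under uncorrelated errors the observed covariances equal the true-score covariances, so only the own-variance terms attenuate.
True-score variance = [0.80 + 0.75 + 0.62] + 1.74 = 2.17 + 1.74 = 3.91.
Reliability = 3.91 / 4.74 = 0.8249.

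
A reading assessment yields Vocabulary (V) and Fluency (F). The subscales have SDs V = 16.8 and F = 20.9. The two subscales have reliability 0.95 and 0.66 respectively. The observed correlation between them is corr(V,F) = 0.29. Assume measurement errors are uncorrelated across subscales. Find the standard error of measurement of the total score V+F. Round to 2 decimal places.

12.75

Var(total) = 719.05 + 203.65 = 922.7.
True-score variance = 556.423 + 203.65 = 760.072, so reliability = 0.8237.
Error variance = 922.7 − 760.072 = 162.627; SEM = √162.627 = 12.75.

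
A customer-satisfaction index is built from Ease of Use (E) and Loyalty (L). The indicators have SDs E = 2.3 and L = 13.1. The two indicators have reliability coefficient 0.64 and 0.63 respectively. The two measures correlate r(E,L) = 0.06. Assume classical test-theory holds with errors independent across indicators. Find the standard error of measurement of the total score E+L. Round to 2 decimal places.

8.09

Var(total) = 176.9 + 3.6156 = 180.516.
True-score variance = 111.5 + 3.6156 = 115.115, so reliability = 0.6377.
Error variance = 180.516 − 115.115 = 65.4001; SEM = √65.4001 = 8.09.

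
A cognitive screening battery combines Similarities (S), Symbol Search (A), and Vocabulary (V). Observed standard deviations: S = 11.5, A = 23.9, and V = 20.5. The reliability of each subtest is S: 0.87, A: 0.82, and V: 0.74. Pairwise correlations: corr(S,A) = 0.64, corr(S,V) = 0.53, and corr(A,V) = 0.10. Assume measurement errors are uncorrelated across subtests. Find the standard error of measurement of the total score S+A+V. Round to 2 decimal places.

15.14

Var(total) = 1123.71 + 699.693 = 1823.4.
True-score variance = 894.435 + 699.693 = 1594.13, so reliability = 0.8743.
Error variance = 1823.4 − 1594.13 = 229.275; SEM = √229.275 = 15.14.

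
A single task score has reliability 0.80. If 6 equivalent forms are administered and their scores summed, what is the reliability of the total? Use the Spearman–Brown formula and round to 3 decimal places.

ρ_k = kρ / (1 + (k−1)ρ) = 6·0.80 / (1 + 5·0.80) = 4.800 / 5.000 = 0.960.

0.960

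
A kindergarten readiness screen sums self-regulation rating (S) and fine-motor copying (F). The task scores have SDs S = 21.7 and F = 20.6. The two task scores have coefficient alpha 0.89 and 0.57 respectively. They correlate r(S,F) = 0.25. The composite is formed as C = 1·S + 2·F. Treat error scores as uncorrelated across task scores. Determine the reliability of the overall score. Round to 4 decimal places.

Var(C) = 21.7² + 2²·20.6² + 2·[2·21.7·20.6·0.25] = 2168.33 + 447.02 = 2615.35.
Under uncorrelated errors the observed covariances equal the true-score covariances, so only the own-variance terms attenuate.
True-score variance = [21.7²·0.89 + 2²·20.6²·0.57] + 447.02 = 1386.63 + 447.02 = 1833.65.
Reliability = 1833.65 / 2615.35 = 0.7011.

0.7011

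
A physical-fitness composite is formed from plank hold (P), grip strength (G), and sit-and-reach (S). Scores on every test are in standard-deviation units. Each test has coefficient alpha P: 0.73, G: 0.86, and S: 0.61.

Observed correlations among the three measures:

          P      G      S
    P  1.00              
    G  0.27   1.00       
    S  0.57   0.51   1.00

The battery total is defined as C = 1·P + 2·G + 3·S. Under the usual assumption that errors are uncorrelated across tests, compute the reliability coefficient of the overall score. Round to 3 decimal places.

0.824

Var(C) = 1 + 2² + 3² + 2·[2·0.27 + 3·0.57 + 6·0.51] = 14 + 10.62 = 24.62.
Under uncorrelated errors the observed covariances equal the true-score covariances, so only the own-variance terms attenuate.
True-score variance = [0.73 + 2²·0.86 + 3²·0.61] + 10.62 = 9.66 + 10.62 = 20.28.
Reliability = 20.28 / 24.62 = 0.824.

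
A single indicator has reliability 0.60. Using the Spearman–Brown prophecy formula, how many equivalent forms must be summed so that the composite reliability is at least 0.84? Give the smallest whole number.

4

k ≥ ρ*(1−ρ₁)/(ρ₁(1−ρ*)) = 0.84·0.40 / (0.60·0.16) = 3.500.
Smallest integer k = 4.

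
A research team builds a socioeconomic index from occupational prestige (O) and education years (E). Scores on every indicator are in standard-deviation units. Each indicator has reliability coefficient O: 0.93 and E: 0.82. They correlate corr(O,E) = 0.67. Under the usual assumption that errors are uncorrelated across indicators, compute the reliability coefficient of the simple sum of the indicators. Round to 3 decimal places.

0.925

Var(O+E) = 2 + 2·[0.67] = 2 + 1.34 = 3.34.
Because errors are independent across components, Cov(Tᵢ,Tⱼ) = Cov(Xᵢ,Xⱼ); the off-diagonal part of the true-score variance is the same as above.
True-score variance = [0.93 + 0.82] + 1.34 = 1.75 + 1.34 = 3.09.
Reliability = 3.09 / 3.34 = 0.925.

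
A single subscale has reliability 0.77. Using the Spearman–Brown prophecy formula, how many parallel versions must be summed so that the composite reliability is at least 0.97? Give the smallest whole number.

k ≥ ρ*(1−ρ₁)/(ρ₁(1−ρ*)) = 0.97·0.23 / (0.77·0.03) = 9.658.
Smallest integer k = 10.

10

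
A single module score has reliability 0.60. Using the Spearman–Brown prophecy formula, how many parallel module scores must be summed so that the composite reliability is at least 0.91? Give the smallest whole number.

k ≥ ρ*(1−ρ₁)/(ρ₁(1−ρ*)) = 0.91·0.40 / (0.60·0.09) = 6.741.
Smallest integer k = 7.

7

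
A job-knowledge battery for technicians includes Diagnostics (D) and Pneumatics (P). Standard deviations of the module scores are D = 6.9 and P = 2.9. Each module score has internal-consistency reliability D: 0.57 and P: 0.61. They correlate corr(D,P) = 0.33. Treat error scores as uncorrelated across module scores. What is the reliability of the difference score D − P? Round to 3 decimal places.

0.445

Var(D−P) = 6.9² + 2.9² − 2·6.9·2.9·0.33 = 56.02 − 13.2066 = 42.8134.
Because errors are independent across components, Cov(Tᵢ,Tⱼ) = Cov(Xᵢ,Xⱼ); the off-diagonal part of the true-score variance is the same as above.
True-score variance = [6.9²·0.57 + 2.9²·0.61] − 13.2066 = 32.2678 − 13.2066 = 19.0612.
Reliability = 19.0612 / 42.8134 = 0.445.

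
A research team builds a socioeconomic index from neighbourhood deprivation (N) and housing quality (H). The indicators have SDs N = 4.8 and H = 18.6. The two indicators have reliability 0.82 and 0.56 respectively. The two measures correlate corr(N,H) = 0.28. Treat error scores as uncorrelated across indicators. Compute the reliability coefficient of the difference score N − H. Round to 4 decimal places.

Var(N−H) = 4.8² + 18.6² − 2·4.8·18.6·0.28 = 369 − 49.9968 = 319.003.
Because errors are independent across components, Cov(Tᵢ,Tⱼ) = Cov(Xᵢ,Xⱼ); the off-diagonal part of the true-score variance is the same as above.
True-score variance = [4.8²·0.82 + 18.6²·0.56] − 49.9968 = 212.63 − 49.9968 = 162.634.
Reliability = 162.634 / 319.003 = 0.5098.

0.5098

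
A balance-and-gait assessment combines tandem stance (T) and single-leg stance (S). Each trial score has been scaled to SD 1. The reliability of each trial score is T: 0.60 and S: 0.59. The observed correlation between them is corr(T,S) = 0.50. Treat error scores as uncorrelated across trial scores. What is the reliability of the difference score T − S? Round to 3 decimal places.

Var(T−S) = 1 + 1 − 2·0.50 = 2 − 1 = 1.
With uncorrelated errors the cross-covariances are all true-score covariance, so they carry over unchanged; only the diagonal terms shrink to ρᵢσᵢ².
True-score variance = [0.60 + 0.59] − 1 = 1.19 − 1 = 0.19.
Reliability = 0.19 / 1 = 0.190.

0.190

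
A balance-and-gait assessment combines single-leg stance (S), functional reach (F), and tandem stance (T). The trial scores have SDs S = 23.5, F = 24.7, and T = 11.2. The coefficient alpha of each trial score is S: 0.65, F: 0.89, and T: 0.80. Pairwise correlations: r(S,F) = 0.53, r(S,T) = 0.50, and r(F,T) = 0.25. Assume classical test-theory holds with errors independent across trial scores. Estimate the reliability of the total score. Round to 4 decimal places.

Var(S+F+T) = 23.5² + 24.7² + 11.2² + 2·[23.5·24.7·0.53 + 23.5·11.2·0.50 + 24.7·11.2·0.25] = 1287.78 + 1016.8 = 2304.58.
Because errors are independent across components, Cov(Tᵢ,Tⱼ) = Cov(Xᵢ,Xⱼ); the off-diagonal part of the true-score variance is the same as above.
True-score variance = [23.5²·0.65 + 24.7²·0.89 + 11.2²·0.80] + 1016.8 = 1002.29 + 1016.8 = 2019.09.
Reliability = 2019.09 / 2304.58 = 0.8761.

0.8761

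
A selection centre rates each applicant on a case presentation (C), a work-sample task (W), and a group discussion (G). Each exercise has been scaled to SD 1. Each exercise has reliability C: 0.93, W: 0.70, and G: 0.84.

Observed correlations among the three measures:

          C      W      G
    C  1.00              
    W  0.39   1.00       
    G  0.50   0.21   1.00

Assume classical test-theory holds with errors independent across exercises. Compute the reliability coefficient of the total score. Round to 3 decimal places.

0.898

Var(C+W+G) = 3 + 2·[0.39 + 0.50 + 0.21] = 3 + 2.2 = 5.2.
Under uncorrelated errors the observed covariances equal the true-score covariances, so only the own-variance terms attenuate.
True-score variance = [0.93 + 0.70 + 0.84] + 2.2 = 2.47 + 2.2 = 4.67.
Reliability = 4.67 / 5.2 = 0.898.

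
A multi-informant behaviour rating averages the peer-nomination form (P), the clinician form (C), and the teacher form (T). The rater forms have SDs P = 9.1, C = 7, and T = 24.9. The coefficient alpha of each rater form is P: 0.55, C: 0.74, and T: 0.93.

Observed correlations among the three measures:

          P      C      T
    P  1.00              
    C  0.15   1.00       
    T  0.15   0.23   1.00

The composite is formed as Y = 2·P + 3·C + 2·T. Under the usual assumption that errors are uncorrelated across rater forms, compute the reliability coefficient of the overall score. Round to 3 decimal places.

0.894

Var(Y) = 2²·9.1² + 3²·7² + 2²·24.9² + 2·[6·9.1·7·0.15 + 4·9.1·24.9·0.15 + 6·7·24.9·0.23] = 3252.28 + 867.636 = 4119.92.
Because errors are independent across components, Cov(Tᵢ,Tⱼ) = Cov(Xᵢ,Xⱼ); the off-diagonal part of the true-score variance is the same as above.
True-score variance = [2²·9.1²·0.55 + 3²·7²·0.74 + 2²·24.9²·0.93] + 867.636 = 2814.96 + 867.636 = 3682.6.
Reliability = 3682.6 / 4119.92 = 0.894.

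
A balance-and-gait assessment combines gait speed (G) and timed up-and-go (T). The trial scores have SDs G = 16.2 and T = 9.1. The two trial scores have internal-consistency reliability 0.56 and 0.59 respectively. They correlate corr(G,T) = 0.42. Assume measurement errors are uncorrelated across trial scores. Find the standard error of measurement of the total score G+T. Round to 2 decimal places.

12.22

Var(total) = 345.25 + 123.833 = 469.083.
True-score variance = 195.824 + 123.833 = 319.657, so reliability = 0.6815.
Error variance = 469.083 − 319.657 = 149.426; SEM = √149.426 = 12.22.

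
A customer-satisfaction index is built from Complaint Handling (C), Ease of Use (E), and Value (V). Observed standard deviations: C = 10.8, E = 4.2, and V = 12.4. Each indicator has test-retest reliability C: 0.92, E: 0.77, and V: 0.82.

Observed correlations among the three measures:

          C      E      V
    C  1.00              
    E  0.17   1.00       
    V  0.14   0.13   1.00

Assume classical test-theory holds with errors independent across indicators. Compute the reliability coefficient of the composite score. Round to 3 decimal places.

Var(C+E+V) = 10.8² + 4.2² + 12.4² + 2·[10.8·4.2·0.17 + 10.8·12.4·0.14 + 4.2·12.4·0.13] = 288.04 + 66.4608 = 354.501.
Because errors are independent across components, Cov(Tᵢ,Tⱼ) = Cov(Xᵢ,Xⱼ); the off-diagonal part of the true-score variance is the same as above.
True-score variance = [10.8²·0.92 + 4.2²·0.77 + 12.4²·0.82] + 66.4608 = 246.975 + 66.4608 = 313.436.
Reliability = 313.436 / 354.501 = 0.884.

0.884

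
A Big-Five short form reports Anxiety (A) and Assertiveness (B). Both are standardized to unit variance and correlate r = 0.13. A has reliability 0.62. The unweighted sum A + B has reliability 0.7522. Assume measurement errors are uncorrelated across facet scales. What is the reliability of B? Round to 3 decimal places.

0.820

Var(A+B) = 2 + 2·0.13 = 2.260.
True-score variance = ρ_A + ρ_B + 2·0.13, so 0.7522 = (0.62 + ρ_B + 0.26) / 2.260.
ρ_B = 0.7522·2.260 − 0.62 − 0.26 = 0.820.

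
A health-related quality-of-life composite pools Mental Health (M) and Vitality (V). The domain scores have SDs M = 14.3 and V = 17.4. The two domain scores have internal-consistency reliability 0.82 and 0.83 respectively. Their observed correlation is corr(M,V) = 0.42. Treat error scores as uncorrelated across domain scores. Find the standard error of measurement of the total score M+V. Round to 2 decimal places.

9.40

Var(total) = 507.25 + 209.009 = 716.259.
True-score variance = 418.973 + 209.009 = 627.981, so reliability = 0.8768.
Error variance = 716.259 − 627.981 = 88.2774; SEM = √88.2774 = 9.40.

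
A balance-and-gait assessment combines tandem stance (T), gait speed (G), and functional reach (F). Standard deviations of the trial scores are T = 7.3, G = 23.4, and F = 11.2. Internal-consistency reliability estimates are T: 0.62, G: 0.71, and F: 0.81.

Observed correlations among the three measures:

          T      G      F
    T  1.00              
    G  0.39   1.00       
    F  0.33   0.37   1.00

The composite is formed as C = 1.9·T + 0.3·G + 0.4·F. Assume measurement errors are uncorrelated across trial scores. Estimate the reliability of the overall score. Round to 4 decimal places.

0.7731

Var(C) = 1.9²·7.3² + 0.3²·23.4² + 0.4²·11.2² + 2·[0.57·7.3·23.4·0.39 + 0.76·7.3·11.2·0.33 + 0.12·23.4·11.2·0.37] = 261.728 + 140.23 = 401.958.
Under uncorrelated errors the observed covariances equal the true-score covariances, so only the own-variance terms attenuate.
True-score variance = [1.9²·7.3²·0.62 + 0.3²·23.4²·0.71 + 0.4²·11.2²·0.81] + 140.23 = 170.52 + 140.23 = 310.75.
Reliability = 310.75 / 401.958 = 0.7731.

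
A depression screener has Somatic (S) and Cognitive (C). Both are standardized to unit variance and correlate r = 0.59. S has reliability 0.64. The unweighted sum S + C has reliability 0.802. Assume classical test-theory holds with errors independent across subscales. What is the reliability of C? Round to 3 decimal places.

0.730

Var(S+C) = 2 + 2·0.59 = 3.180.
True-score variance = ρ_S + ρ_C + 2·0.59, so 0.802 = (0.64 + ρ_C + 1.18) / 3.180.
ρ_C = 0.802·3.180 − 0.64 − 1.18 = 0.730.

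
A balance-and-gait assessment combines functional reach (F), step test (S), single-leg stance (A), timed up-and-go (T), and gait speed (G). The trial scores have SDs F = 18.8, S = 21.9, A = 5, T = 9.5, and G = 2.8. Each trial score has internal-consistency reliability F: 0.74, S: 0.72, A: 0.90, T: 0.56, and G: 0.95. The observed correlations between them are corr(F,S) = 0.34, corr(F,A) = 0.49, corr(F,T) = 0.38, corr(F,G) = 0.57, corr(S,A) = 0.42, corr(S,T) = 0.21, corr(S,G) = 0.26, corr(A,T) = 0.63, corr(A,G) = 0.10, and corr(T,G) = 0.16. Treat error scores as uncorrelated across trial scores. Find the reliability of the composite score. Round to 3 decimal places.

Var(F+S+A+T+G) = 18.8² + 21.9² + 5² + 9.5² + 2.8² + 2·[18.8·21.9·0.34 + 18.8·5·0.49 + 18.8·9.5·0.38 + 18.8·2.8·0.57 + 21.9·5·0.42 + 21.9·9.5·0.21 + 21.9·2.8·0.26 + 5·9.5·0.63 + 5·2.8·0.10 + 9.5·2.8·0.16] = 956.14 + 850.245 = 1806.38.
Because errors are independent across components, Cov(Tᵢ,Tⱼ) = Cov(Xᵢ,Xⱼ); the off-diagonal part of the true-score variance is the same as above.
True-score variance = [18.8²·0.74 + 21.9²·0.72 + 5²·0.90 + 9.5²·0.56 + 2.8²·0.95] + 850.245 = 687.353 + 850.245 = 1537.6.
Reliability = 1537.6 / 1806.38 = 0.851.

0.851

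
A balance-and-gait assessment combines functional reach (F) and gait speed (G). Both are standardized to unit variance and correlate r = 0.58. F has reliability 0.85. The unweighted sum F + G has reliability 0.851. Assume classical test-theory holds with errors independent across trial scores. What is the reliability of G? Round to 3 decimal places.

Var(F+G) = 2 + 2·0.58 = 3.160.
True-score variance = ρ_F + ρ_G + 2·0.58, so 0.851 = (0.85 + ρ_G + 1.16) / 3.160.
ρ_G = 0.851·3.160 − 0.85 − 1.16 = 0.679.

0.679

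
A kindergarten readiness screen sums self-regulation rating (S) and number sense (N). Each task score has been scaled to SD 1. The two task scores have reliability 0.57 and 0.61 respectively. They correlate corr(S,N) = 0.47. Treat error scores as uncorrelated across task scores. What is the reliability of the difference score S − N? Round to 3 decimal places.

0.226

Var(S−N) = 1 + 1 − 2·0.47 = 2 − 0.94 = 1.06.
Under uncorrelated errors the observed covariances equal the true-score covariances, so only the own-variance terms attenuate.
True-score variance = [0.57 + 0.61] − 0.94 = 1.18 − 0.94 = 0.24.
Reliability = 0.24 / 1.06 = 0.226.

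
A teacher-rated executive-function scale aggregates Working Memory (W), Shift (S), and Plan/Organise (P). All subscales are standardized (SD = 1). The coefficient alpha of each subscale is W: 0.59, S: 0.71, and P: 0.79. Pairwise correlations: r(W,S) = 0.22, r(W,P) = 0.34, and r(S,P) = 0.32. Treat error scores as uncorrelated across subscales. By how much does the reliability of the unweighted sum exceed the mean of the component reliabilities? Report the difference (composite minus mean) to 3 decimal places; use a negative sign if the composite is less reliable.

Var(sum) = 3 + 1.76 = 4.76; true-score variance = 2.09 + 1.76 = 3.85; composite reliability = 0.8088.
Mean component reliability = 0.6967.
Difference = 0.8088 − 0.6967 = 0.112.

0.112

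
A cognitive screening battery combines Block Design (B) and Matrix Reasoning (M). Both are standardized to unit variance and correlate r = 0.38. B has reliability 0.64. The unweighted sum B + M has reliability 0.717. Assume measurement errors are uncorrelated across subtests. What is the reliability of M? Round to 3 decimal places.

0.579

Var(B+M) = 2 + 2·0.38 = 2.760.
True-score variance = ρ_B + ρ_M + 2·0.38, so 0.717 = (0.64 + ρ_M + 0.76) / 2.760.
ρ_M = 0.717·2.760 − 0.64 − 0.76 = 0.579.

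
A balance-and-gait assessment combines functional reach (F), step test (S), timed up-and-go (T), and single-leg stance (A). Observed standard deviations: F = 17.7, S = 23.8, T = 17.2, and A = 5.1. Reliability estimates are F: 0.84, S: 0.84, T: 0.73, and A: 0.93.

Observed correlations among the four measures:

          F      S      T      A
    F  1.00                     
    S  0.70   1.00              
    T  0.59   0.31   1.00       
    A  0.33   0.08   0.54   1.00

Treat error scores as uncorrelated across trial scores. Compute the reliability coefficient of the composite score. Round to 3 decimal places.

Var(F+S+T+A) = 17.7² + 23.8² + 17.2² + 5.1² + 2·[17.7·23.8·0.70 + 17.7·17.2·0.59 + 17.7·5.1·0.33 + 23.8·17.2·0.31 + 23.8·5.1·0.08 + 17.2·5.1·0.54] = 1201.58 + 1376.54 = 2578.12.
Under uncorrelated errors the observed covariances equal the true-score covariances, so only the own-variance terms attenuate.
True-score variance = [17.7²·0.84 + 23.8²·0.84 + 17.2²·0.73 + 5.1²·0.93] + 1376.54 = 979.126 + 1376.54 = 2355.67.
Reliability = 2355.67 / 2578.12 = 0.914.

0.914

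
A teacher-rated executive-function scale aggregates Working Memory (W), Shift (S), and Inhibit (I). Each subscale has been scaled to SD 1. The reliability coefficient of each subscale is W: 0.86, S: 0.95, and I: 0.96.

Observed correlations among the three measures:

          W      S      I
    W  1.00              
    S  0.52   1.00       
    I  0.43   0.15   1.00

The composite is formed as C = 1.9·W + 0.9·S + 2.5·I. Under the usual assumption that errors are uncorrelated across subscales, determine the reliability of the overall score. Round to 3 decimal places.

Var(C) = 1.9² + 0.9² + 2.5² + 2·[1.71·0.52 + 4.75·0.43 + 2.25·0.15] = 10.67 + 6.5384 = 17.2084.
Because errors are independent across components, Cov(Tᵢ,Tⱼ) = Cov(Xᵢ,Xⱼ); the off-diagonal part of the true-score variance is the same as above.
True-score variance = [1.9²·0.86 + 0.9²·0.95 + 2.5²·0.96] + 6.5384 = 9.8741 + 6.5384 = 16.4125.
Reliability = 16.4125 / 17.2084 = 0.954.

0.954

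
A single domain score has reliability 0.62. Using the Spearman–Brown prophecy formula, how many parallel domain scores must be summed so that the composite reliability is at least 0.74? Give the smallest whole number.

k ≥ ρ*(1−ρ₁)/(ρ₁(1−ρ*)) = 0.74·0.38 / (0.62·0.26) = 1.744.
Smallest integer k = 2.

2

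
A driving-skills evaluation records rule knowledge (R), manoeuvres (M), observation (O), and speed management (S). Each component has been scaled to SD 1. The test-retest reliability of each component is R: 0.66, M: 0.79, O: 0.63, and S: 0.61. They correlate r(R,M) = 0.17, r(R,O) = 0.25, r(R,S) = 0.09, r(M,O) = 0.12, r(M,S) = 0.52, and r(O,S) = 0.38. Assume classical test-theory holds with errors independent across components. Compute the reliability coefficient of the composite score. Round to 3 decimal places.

Var(R+M+O+S) = 4 + 2·[0.17 + 0.25 + 0.09 + 0.12 + 0.52 + 0.38] = 4 + 3.06 = 7.06.
Because errors are independent across components, Cov(Tᵢ,Tⱼ) = Cov(Xᵢ,Xⱼ); the off-diagonal part of the true-score variance is the same as above.
True-score variance = [0.66 + 0.79 + 0.63 + 0.61] + 3.06 = 2.69 + 3.06 = 5.75.
Reliability = 5.75 / 7.06 = 0.814.

0.814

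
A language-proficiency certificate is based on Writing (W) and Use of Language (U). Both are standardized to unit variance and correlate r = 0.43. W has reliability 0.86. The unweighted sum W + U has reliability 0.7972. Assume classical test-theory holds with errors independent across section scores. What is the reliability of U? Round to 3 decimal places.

Var(W+U) = 2 + 2·0.43 = 2.860.
True-score variance = ρ_W + ρ_U + 2·0.43, so 0.7972 = (0.86 + ρ_U + 0.86) / 2.860.
ρ_U = 0.7972·2.860 − 0.86 − 0.86 = 0.560.

0.560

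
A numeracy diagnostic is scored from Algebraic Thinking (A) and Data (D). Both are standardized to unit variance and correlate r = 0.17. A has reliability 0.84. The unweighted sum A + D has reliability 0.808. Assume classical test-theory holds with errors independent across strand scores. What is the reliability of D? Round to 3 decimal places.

0.711

Var(A+D) = 2 + 2·0.17 = 2.340.
True-score variance = ρ_A + ρ_D + 2·0.17, so 0.808 = (0.84 + ρ_D + 0.34) / 2.340.
ρ_D = 0.808·2.340 − 0.84 − 0.34 = 0.711.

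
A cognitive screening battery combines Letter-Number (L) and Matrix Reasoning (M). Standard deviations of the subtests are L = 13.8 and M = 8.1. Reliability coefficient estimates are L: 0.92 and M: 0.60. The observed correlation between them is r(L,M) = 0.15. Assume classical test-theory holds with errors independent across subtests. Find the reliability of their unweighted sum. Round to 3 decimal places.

0.857

Var(L+M) = 13.8² + 8.1² + 2·[13.8·8.1·0.15] = 256.05 + 33.534 = 289.584.
Because errors are independent across components, Cov(Tᵢ,Tⱼ) = Cov(Xᵢ,Xⱼ); the off-diagonal part of the true-score variance is the same as above.
True-score variance = [13.8²·0.92 + 8.1²·0.60] + 33.534 = 214.571 + 33.534 = 248.105.
Reliability = 248.105 / 289.584 = 0.857.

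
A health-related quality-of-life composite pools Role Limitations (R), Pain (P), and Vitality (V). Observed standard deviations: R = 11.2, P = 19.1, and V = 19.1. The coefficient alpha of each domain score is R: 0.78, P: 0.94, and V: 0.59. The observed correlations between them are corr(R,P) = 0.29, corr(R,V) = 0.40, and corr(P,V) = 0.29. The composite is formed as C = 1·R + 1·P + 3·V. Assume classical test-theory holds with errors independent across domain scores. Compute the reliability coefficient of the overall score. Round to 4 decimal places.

Var(C) = 11.2² + 19.1² + 3²·19.1² + 2·[11.2·19.1·0.29 + 3·11.2·19.1·0.40 + 3·19.1·19.1·0.29] = 3773.54 + 1272.25 = 5045.79.
Because errors are independent across components, Cov(Tᵢ,Tⱼ) = Cov(Xᵢ,Xⱼ); the off-diagonal part of the true-score variance is the same as above.
True-score variance = [11.2²·0.78 + 19.1²·0.94 + 3²·19.1²·0.59] + 1272.25 = 2377.91 + 1272.25 = 3650.16.
Reliability = 3650.16 / 5045.79 = 0.7234.

0.7234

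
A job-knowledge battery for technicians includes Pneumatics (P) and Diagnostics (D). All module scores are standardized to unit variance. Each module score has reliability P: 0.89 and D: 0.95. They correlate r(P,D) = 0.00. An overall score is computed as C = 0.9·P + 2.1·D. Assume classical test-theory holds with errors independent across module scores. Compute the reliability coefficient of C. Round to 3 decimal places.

0.941

Var(C) = 0.9² + 2.1² + 2·[1.89·0.00] = 5.22 + 0 = 5.22.
Because errors are independent across components, Cov(Tᵢ,Tⱼ) = Cov(Xᵢ,Xⱼ); the off-diagonal part of the true-score variance is the same as above.
True-score variance = [0.9²·0.89 + 2.1²·0.95] + 0 = 4.9104 + 0 = 4.9104.
Reliability = 4.9104 / 5.22 = 0.941.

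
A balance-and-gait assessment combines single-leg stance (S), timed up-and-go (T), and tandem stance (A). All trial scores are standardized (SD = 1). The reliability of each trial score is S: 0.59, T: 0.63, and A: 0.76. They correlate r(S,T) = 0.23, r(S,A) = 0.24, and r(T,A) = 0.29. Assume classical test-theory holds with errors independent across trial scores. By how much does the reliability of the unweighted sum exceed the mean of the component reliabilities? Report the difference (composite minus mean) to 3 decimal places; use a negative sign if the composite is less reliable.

0.114

Var(sum) = 3 + 1.52 = 4.52; true-score variance = 1.98 + 1.52 = 3.5; composite reliability = 0.7743.
Mean component reliability = 0.6600.
Difference = 0.7743 − 0.6600 = 0.114.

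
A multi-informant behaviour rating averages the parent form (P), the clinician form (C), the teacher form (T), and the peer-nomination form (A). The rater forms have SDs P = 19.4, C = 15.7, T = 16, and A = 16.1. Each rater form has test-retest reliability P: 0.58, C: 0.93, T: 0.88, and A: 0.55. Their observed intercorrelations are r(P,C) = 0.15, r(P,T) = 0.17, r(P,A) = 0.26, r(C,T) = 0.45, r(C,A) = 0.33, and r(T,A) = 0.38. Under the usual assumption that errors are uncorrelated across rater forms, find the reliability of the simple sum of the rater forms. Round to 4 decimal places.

Var(P+C+T+A) = 19.4² + 15.7² + 16² + 16.1² + 2·[19.4·15.7·0.15 + 19.4·16·0.17 + 19.4·16.1·0.26 + 15.7·16·0.45 + 15.7·16.1·0.33 + 16·16.1·0.38] = 1138.06 + 948.011 = 2086.07.
Under uncorrelated errors the observed covariances equal the true-score covariances, so only the own-variance terms attenuate.
True-score variance = [19.4²·0.58 + 15.7²·0.93 + 16²·0.88 + 16.1²·0.55] + 948.011 = 815.37 + 948.011 = 1763.38.
Reliability = 1763.38 / 2086.07 = 0.8453.

0.8453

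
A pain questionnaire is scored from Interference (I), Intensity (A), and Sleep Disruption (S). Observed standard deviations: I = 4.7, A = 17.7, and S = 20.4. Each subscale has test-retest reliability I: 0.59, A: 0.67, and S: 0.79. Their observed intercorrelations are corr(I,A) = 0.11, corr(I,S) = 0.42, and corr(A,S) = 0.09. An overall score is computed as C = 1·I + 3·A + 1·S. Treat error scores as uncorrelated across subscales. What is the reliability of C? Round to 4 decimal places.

0.7138

Var(C) = 4.7² + 3²·17.7² + 20.4² + 2·[3·4.7·17.7·0.11 + 4.7·20.4·0.42 + 3·17.7·20.4·0.09] = 3257.86 + 330.428 = 3588.29.
With uncorrelated errors the cross-covariances are all true-score covariance, so they carry over unchanged; only the diagonal terms shrink to ρᵢσᵢ².
True-score variance = [4.7²·0.59 + 3²·17.7²·0.67 + 20.4²·0.79] + 330.428 = 2230.94 + 330.428 = 2561.37.
Reliability = 2561.37 / 3588.29 = 0.7138.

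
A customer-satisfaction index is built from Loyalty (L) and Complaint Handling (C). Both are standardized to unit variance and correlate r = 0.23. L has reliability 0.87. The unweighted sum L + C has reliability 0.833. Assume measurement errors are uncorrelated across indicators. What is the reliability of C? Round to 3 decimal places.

0.719

Var(L+C) = 2 + 2·0.23 = 2.460.
True-score variance = ρ_L + ρ_C + 2·0.23, so 0.833 = (0.87 + ρ_C + 0.46) / 2.460.
ρ_C = 0.833·2.460 − 0.87 − 0.46 = 0.719.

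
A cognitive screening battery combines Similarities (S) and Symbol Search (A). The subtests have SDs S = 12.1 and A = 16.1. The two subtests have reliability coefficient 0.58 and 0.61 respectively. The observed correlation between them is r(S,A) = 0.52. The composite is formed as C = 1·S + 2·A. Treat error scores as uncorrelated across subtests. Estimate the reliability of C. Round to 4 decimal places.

0.7067

Var(C) = 12.1² + 2²·16.1² + 2·[2·12.1·16.1·0.52] = 1183.25 + 405.205 = 1588.45.
With uncorrelated errors the cross-covariances are all true-score covariance, so they carry over unchanged; only the diagonal terms shrink to ρᵢσᵢ².
True-score variance = [12.1²·0.58 + 2²·16.1²·0.61] + 405.205 = 717.39 + 405.205 = 1122.6.
Reliability = 1122.6 / 1588.45 = 0.7067.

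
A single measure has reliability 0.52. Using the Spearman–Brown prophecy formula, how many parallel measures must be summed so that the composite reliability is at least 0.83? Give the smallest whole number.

k ≥ ρ*(1−ρ₁)/(ρ₁(1−ρ*)) = 0.83·0.48 / (0.52·0.17) = 4.507.
Smallest integer k = 5.

5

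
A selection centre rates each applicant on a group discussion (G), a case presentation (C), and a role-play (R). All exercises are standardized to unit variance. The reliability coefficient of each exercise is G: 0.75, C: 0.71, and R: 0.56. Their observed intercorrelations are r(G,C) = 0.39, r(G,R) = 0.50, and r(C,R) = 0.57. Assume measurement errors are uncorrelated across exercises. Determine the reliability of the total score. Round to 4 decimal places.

Var(G+C+R) = 3 + 2·[0.39 + 0.50 + 0.57] = 3 + 2.92 = 5.92.
With uncorrelated errors the cross-covariances are all true-score covariance, so they carry over unchanged; only the diagonal terms shrink to ρᵢσᵢ².
True-score variance = [0.75 + 0.71 + 0.56] + 2.92 = 2.02 + 2.92 = 4.94.
Reliability = 4.94 / 5.92 = 0.8345.

0.8345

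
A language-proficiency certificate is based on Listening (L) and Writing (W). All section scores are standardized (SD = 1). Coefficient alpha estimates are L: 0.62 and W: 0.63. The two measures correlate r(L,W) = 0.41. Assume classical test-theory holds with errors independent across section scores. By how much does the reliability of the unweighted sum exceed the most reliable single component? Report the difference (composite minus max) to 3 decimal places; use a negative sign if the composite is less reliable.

Var(sum) = 2 + 0.82 = 2.82; true-score variance = 1.25 + 0.82 = 2.07; composite reliability = 0.7340.
Max component reliability = 0.6300.
Difference = 0.7340 − 0.6300 = 0.104.

0.104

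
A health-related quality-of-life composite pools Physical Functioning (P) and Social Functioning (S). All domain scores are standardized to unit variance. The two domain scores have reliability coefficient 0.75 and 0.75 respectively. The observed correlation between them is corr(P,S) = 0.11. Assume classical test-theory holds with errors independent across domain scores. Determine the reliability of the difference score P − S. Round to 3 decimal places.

0.719

Var(P−S) = 1 + 1 − 2·0.11 = 2 − 0.22 = 1.78.
With uncorrelated errors the cross-covariances are all true-score covariance, so they carry over unchanged; only the diagonal terms shrink to ρᵢσᵢ².
True-score variance = [0.75 + 0.75] − 0.22 = 1.5 − 0.22 = 1.28.
Reliability = 1.28 / 1.78 = 0.719.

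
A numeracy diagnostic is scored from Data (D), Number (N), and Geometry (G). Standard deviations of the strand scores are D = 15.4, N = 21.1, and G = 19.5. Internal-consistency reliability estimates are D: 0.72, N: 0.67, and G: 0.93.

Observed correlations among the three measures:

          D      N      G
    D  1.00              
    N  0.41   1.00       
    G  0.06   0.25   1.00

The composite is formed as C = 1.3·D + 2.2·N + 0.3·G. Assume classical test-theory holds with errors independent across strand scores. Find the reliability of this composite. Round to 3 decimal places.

Var(C) = 1.3²·15.4² + 2.2²·21.1² + 0.3²·19.5² + 2·[2.86·15.4·21.1·0.41 + 0.39·15.4·19.5·0.06 + 0.66·21.1·19.5·0.25] = 2589.84 + 911.882 = 3501.72.
Because errors are independent across components, Cov(Tᵢ,Tⱼ) = Cov(Xᵢ,Xⱼ); the off-diagonal part of the true-score variance is the same as above.
True-score variance = [1.3²·15.4²·0.72 + 2.2²·21.1²·0.67 + 0.3²·19.5²·0.93] + 911.882 = 1764.13 + 911.882 = 2676.01.
Reliability = 2676.01 / 3501.72 = 0.764.

0.764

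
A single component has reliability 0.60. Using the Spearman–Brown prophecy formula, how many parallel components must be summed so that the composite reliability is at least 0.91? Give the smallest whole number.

7

k ≥ ρ*(1−ρ₁)/(ρ₁(1−ρ*)) = 0.91·0.40 / (0.60·0.09) = 6.741.
Smallest integer k = 7.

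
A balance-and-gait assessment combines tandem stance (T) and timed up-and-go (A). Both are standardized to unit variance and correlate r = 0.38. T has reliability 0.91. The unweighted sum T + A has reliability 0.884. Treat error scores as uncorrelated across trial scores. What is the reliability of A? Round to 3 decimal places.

Var(T+A) = 2 + 2·0.38 = 2.760.
True-score variance = ρ_T + ρ_A + 2·0.38, so 0.884 = (0.91 + ρ_A + 0.76) / 2.760.
ρ_A = 0.884·2.760 − 0.91 − 0.76 = 0.770.

0.770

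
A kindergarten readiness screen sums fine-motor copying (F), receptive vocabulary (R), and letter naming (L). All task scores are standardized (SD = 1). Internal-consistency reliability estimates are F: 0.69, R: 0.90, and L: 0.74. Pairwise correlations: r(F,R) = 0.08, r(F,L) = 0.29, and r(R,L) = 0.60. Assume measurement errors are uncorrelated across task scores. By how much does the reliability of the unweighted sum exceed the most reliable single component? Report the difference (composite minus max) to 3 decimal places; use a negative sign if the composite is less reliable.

-0.036

Var(sum) = 3 + 1.94 = 4.94; true-score variance = 2.33 + 1.94 = 4.27; composite reliability = 0.8644.
Max component reliability = 0.9000.
Difference = 0.8644 − 0.9000 = -0.036.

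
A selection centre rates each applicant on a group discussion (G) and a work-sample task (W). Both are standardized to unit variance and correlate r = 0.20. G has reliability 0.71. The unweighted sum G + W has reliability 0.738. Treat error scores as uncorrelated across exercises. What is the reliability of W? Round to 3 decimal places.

Var(G+W) = 2 + 2·0.20 = 2.400.
True-score variance = ρ_G + ρ_W + 2·0.20, so 0.738 = (0.71 + ρ_W + 0.40) / 2.400.
ρ_W = 0.738·2.400 − 0.71 − 0.40 = 0.661.

0.661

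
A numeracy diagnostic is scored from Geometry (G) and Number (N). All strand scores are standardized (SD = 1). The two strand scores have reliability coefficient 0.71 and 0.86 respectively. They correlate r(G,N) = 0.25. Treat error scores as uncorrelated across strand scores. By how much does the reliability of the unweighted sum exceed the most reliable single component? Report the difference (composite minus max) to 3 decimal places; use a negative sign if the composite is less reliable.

Var(sum) = 2 + 0.5 = 2.5; true-score variance = 1.57 + 0.5 = 2.07; composite reliability = 0.8280.
Max component reliability = 0.8600.
Difference = 0.8280 − 0.8600 = -0.032.

-0.032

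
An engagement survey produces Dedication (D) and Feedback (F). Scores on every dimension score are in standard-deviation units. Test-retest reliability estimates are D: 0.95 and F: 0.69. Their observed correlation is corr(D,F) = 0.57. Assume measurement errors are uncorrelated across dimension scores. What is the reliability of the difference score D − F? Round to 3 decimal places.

Var(D−F) = 1 + 1 − 2·0.57 = 2 − 1.14 = 0.86.
With uncorrelated errors the cross-covariances are all true-score covariance, so they carry over unchanged; only the diagonal terms shrink to ρᵢσᵢ².
True-score variance = [0.95 + 0.69] − 1.14 = 1.64 − 1.14 = 0.5.
Reliability = 0.5 / 0.86 = 0.581.

0.581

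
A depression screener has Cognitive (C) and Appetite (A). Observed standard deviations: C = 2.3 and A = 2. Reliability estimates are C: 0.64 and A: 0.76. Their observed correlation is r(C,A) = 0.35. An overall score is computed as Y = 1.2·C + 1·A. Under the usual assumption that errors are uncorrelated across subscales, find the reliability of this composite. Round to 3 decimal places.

0.761

Var(Y) = 1.2²·2.3² + 2² + 2·[1.2·2.3·2·0.35] = 11.6176 + 3.864 = 15.4816.
With uncorrelated errors the cross-covariances are all true-score covariance, so they carry over unchanged; only the diagonal terms shrink to ρᵢσᵢ².
True-score variance = [1.2²·2.3²·0.64 + 2²·0.76] + 3.864 = 7.91526 + 3.864 = 11.7793.
Reliability = 11.7793 / 15.4816 = 0.761.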